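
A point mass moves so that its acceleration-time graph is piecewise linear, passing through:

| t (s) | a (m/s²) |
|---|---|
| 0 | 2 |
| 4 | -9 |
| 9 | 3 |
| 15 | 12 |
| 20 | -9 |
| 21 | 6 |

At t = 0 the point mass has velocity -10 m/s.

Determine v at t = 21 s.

12 m/s

Δv equals the area under the a-t graph; then v = v₀ + Δv.
0–4 s: ½(2 + -9)(4) = -14 m/s
4–9 s: ½(-9 + 3)(5) = -15 m/s
9–15 s: ½(3 + 12)(6) = 45 m/s
15–20 s: ½(12 + -9)(5) = 7.5 m/s
20–21 s: ½(-9 + 6)(1) = -1.5 m/s
Δv = 22 m/s, so v(21) = -10 + (22) = 12 m/s.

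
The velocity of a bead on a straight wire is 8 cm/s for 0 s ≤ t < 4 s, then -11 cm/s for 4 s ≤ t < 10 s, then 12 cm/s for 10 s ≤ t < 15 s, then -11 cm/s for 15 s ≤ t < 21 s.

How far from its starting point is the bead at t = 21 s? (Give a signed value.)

Displacement is the signed area under the v-t curve.
0–4 s: 8 × 4 = 32 cm
4–10 s: -11 × 6 = -66 cm
10–15 s: 12 × 5 = 60 cm
15–21 s: -11 × 6 = -66 cm
Net displacement = -40 cm

-40 cm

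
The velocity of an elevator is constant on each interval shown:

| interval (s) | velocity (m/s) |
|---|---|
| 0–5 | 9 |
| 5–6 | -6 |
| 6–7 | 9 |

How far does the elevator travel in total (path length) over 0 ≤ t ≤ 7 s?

Distance (not displacement) is the total path length: add the absolute areas under v-t.
0–5 s: |9| × 5 = 45 m
5–6 s: |-6| × 1 = 6 m
6–7 s: |9| × 1 = 9 m
Total distance = 60 m

60 m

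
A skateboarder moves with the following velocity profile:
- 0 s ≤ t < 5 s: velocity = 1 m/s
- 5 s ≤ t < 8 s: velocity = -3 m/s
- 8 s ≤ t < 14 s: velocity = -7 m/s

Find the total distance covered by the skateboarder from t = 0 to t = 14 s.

Distance (not displacement) is the total path length: add the absolute areas under v-t.
0–5 s: |1| × 5 = 5 m
5–8 s: |-3| × 3 = 9 m
8–14 s: |-7| × 6 = 42 m
Total distance = 56 m

56 m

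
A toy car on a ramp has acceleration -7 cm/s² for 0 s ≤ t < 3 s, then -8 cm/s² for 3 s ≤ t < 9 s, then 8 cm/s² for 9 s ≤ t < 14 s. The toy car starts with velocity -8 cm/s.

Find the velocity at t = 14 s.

-37 cm/s

Δv equals the area under the a-t graph; then v = v₀ + Δv.
0–3 s: -7 × 3 = -21 cm/s
3–9 s: -8 × 6 = -48 cm/s
9–14 s: 8 × 5 = 40 cm/s
Δv = -29 cm/s, so v(14) = -8 + (-29) = -37 cm/s.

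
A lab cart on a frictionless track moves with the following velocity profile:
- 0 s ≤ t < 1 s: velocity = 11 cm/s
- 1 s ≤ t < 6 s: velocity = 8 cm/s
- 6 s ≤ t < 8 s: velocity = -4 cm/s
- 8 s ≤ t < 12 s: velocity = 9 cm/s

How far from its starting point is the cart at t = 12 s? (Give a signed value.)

Displacement is the signed area under the v-t curve.
0–1 s: 11 × 1 = 11 cm
1–6 s: 8 × 5 = 40 cm
6–8 s: -4 × 2 = -8 cm
8–12 s: 9 × 4 = 36 cm
Net displacement = 79 cm

79 cm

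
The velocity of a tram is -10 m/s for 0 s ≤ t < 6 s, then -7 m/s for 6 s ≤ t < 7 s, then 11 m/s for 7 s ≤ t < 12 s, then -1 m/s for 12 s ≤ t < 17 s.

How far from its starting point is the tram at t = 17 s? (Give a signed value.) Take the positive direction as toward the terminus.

-17 m

Net displacement equals the area under the velocity-time graph (areas below the axis count negative).
0–6 s: -10 × 6 = -60 m
6–7 s: -7 × 1 = -7 m
7–12 s: 11 × 5 = 55 m
12–17 s: -1 × 5 = -5 m
Net displacement = -17 m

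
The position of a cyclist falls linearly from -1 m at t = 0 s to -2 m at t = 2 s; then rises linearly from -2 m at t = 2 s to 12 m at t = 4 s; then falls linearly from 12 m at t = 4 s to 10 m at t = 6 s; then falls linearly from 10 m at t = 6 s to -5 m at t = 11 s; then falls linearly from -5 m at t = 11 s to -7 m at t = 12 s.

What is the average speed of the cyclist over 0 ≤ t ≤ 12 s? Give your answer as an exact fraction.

17/6 m/s

Average speed = (total path length)/(elapsed time); on a piecewise-linear x-t graph the path length is Σ|Δx|.
0–2 s: |Δx| = |-2 − -1| = 1 m
2–4 s: |Δx| = |12 − -2| = 14 m
4–6 s: |Δx| = |10 − 12| = 2 m
6–11 s: |Δx| = |-5 − 10| = 15 m
11–12 s: |Δx| = |-7 − -5| = 2 m
Total path = 34 m; average speed = 34/12 = 17/6 m/s.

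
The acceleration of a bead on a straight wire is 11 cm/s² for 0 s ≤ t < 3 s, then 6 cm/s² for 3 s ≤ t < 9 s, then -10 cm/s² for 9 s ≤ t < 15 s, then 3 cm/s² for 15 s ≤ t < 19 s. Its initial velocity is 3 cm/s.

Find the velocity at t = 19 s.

24 cm/s

Δv equals the area under the a-t graph; then v = v₀ + Δv.
0–3 s: 11 × 3 = 33 cm/s
3–9 s: 6 × 6 = 36 cm/s
9–15 s: -10 × 6 = -60 cm/s
15–19 s: 3 × 4 = 12 cm/s
Δv = 21 cm/s, so v(19) = 3 + (21) = 24 cm/s.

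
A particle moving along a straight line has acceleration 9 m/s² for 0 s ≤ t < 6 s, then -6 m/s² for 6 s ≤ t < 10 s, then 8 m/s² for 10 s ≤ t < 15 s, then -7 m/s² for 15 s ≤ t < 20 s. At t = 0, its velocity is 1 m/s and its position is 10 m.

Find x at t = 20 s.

872.5 m

On each constant-a segment, Δv = aΔt and Δx = v₀Δt + ½aΔt²; chain segment to segment.
0–6 s: v starts 1 m/s; Δx = 1·6 + ½·9·6² = 168 m; v ends 55 m/s.
6–10 s: v starts 55 m/s; Δx = 55·4 + ½·-6·4² = 172 m; v ends 31 m/s.
10–15 s: v starts 31 m/s; Δx = 31·5 + ½·8·5² = 255 m; v ends 71 m/s.
15–20 s: v starts 71 m/s; Δx = 71·5 + ½·-7·5² = 267.5 m; v ends 36 m/s.
x(20) = 10 + Σ Δx = 872.5 m.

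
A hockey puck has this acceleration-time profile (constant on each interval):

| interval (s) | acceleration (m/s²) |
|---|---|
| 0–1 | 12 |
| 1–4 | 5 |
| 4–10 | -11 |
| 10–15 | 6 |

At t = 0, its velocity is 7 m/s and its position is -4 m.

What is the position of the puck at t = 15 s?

On each constant-a segment, Δv = aΔt and Δx = v₀Δt + ½aΔt²; chain segment to segment.
0–1 s: v starts 7 m/s; Δx = 7·1 + ½·12·1² = 13 m; v ends 19 m/s.
1–4 s: v starts 19 m/s; Δx = 19·3 + ½·5·3² = 79.5 m; v ends 34 m/s.
4–10 s: v starts 34 m/s; Δx = 34·6 + ½·-11·6² = 6 m; v ends -32 m/s.
10–15 s: v starts -32 m/s; Δx = -32·5 + ½·6·5² = -85 m; v ends -2 m/s.
x(15) = -4 + Σ Δx = 9.5 m.

9.5 m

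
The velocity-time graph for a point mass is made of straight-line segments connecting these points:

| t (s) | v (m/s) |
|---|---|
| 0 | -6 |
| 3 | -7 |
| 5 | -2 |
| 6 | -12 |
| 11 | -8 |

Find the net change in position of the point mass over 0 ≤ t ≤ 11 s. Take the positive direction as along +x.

-85.5 m

Displacement is the signed area under the v-t curve.
0–3 s: ½(-6 + -7)(3) = -19.5 m
3–5 s: ½(-7 + -2)(2) = -9 m
5–6 s: ½(-2 + -12)(1) = -7 m
6–11 s: ½(-12 + -8)(5) = -50 m
Net displacement = -85.5 m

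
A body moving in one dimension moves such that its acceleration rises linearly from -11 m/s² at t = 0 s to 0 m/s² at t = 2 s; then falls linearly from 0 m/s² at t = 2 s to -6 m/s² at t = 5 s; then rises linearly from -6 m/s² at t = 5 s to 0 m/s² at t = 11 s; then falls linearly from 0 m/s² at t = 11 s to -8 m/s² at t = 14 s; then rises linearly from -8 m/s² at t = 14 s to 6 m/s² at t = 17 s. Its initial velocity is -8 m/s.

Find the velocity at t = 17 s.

-61 m/s

Δv equals the area under the a-t graph; then v = v₀ + Δv.
0–2 s: ½(-11 + 0)(2) = -11 m/s
2–5 s: ½(0 + -6)(3) = -9 m/s
5–11 s: ½(-6 + 0)(6) = -18 m/s
11–14 s: ½(0 + -8)(3) = -12 m/s
14–17 s: ½(-8 + 6)(3) = -3 m/s
Δv = -53 m/s, so v(17) = -8 + (-53) = -61 m/s.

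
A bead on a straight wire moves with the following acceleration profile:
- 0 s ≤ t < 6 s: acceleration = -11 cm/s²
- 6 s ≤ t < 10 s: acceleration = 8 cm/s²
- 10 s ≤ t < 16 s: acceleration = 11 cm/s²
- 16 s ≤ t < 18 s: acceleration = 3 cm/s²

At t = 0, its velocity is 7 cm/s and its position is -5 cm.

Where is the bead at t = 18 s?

-213 cm

On each constant-a segment, Δv = aΔt and Δx = v₀Δt + ½aΔt²; chain segment to segment.
0–6 s: v starts 7 cm/s; Δx = 7·6 + ½·-11·6² = -156 cm; v ends -59 cm/s.
6–10 s: v starts -59 cm/s; Δx = -59·4 + ½·8·4² = -172 cm; v ends -27 cm/s.
10–16 s: v starts -27 cm/s; Δx = -27·6 + ½·11·6² = 36 cm; v ends 39 cm/s.
16–18 s: v starts 39 cm/s; Δx = 39·2 + ½·3·2² = 84 cm; v ends 45 cm/s.
x(18) = -5 + Σ Δx = -213 cm.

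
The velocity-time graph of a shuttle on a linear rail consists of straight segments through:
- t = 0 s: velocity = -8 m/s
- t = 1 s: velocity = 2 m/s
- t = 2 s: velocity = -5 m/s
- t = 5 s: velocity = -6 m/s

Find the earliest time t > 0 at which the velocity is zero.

t = 0.8 s

v changes sign on 0–1 s (from -8 to 2); the graph is linear there, so v = 0 at t = 0 + (8)·(1 − 0)/(2 − -8) = 0.8 s.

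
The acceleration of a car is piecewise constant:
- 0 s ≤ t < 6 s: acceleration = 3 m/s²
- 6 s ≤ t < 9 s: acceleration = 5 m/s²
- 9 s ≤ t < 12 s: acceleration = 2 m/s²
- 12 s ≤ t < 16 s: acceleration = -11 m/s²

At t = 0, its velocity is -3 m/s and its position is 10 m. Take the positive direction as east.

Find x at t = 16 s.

268.5 m

On each constant-a segment, Δv = aΔt and Δx = v₀Δt + ½aΔt²; chain segment to segment.
0–6 s: v starts -3 m/s; Δx = -3·6 + ½·3·6² = 36 m; v ends 15 m/s.
6–9 s: v starts 15 m/s; Δx = 15·3 + ½·5·3² = 67.5 m; v ends 30 m/s.
9–12 s: v starts 30 m/s; Δx = 30·3 + ½·2·3² = 99 m; v ends 36 m/s.
12–16 s: v starts 36 m/s; Δx = 36·4 + ½·-11·4² = 56 m; v ends -8 m/s.
x(16) = 10 + Σ Δx = 268.5 m.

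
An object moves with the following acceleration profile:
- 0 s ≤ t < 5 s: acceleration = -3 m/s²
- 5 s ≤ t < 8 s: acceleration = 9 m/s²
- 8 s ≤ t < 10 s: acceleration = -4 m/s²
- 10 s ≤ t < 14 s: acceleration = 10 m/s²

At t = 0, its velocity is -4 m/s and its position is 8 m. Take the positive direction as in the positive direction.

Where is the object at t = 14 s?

22 m

On each constant-a segment, Δv = aΔt and Δx = v₀Δt + ½aΔt²; chain segment to segment.
0–5 s: v starts -4 m/s; Δx = -4·5 + ½·-3·5² = -57.5 m; v ends -19 m/s.
5–8 s: v starts -19 m/s; Δx = -19·3 + ½·9·3² = -16.5 m; v ends 8 m/s.
8–10 s: v starts 8 m/s; Δx = 8·2 + ½·-4·2² = 8 m; v ends 0 m/s.
10–14 s: v starts 0 m/s; Δx = 0·4 + ½·10·4² = 80 m; v ends 40 m/s.
x(14) = 8 + Σ Δx = 22 m.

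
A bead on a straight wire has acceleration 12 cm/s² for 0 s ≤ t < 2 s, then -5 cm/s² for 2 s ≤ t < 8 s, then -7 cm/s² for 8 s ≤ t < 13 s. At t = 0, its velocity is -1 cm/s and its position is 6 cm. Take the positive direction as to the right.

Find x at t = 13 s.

On each constant-a segment, Δv = aΔt and Δx = v₀Δt + ½aΔt²; chain segment to segment.
0–2 s: v starts -1 cm/s; Δx = -1·2 + ½·12·2² = 22 cm; v ends 23 cm/s.
2–8 s: v starts 23 cm/s; Δx = 23·6 + ½·-5·6² = 48 cm; v ends -7 cm/s.
8–13 s: v starts -7 cm/s; Δx = -7·5 + ½·-7·5² = -122.5 cm; v ends -42 cm/s.
x(13) = 6 + Σ Δx = -46.5 cm.

-46.5 cm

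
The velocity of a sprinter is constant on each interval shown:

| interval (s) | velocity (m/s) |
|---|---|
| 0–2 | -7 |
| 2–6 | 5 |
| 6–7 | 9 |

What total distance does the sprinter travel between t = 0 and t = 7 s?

43 m

Distance (not displacement) is the total path length: add the absolute areas under v-t.
0–2 s: |-7| × 2 = 14 m
2–6 s: |5| × 4 = 20 m
6–7 s: |9| × 1 = 9 m
Total distance = 43 m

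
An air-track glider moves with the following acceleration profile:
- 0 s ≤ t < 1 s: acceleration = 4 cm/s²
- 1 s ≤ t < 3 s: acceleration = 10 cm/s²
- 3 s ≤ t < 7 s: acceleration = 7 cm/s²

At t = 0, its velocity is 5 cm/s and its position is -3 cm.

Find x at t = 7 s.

214 cm

On each constant-a segment, Δv = aΔt and Δx = v₀Δt + ½aΔt²; chain segment to segment.
0–1 s: v starts 5 cm/s; Δx = 5·1 + ½·4·1² = 7 cm; v ends 9 cm/s.
1–3 s: v starts 9 cm/s; Δx = 9·2 + ½·10·2² = 38 cm; v ends 29 cm/s.
3–7 s: v starts 29 cm/s; Δx = 29·4 + ½·7·4² = 172 cm; v ends 57 cm/s.
x(7) = -3 + Σ Δx = 214 cm.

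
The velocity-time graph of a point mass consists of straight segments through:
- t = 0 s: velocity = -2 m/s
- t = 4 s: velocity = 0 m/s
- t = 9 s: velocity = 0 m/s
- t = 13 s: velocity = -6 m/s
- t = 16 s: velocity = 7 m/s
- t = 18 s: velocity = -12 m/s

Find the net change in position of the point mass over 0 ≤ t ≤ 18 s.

Net displacement equals the area under the velocity-time graph (areas below the axis count negative).
0–4 s: ½(-2 + 0)(4) = -4 m
4–9 s: 0 × 5 = 0 m
9–13 s: ½(0 + -6)(4) = -12 m
13–16 s: ½(-6 + 7)(3) = 1.5 m
16–18 s: ½(7 + -12)(2) = -5 m
Net displacement = -19.5 m

-19.5 m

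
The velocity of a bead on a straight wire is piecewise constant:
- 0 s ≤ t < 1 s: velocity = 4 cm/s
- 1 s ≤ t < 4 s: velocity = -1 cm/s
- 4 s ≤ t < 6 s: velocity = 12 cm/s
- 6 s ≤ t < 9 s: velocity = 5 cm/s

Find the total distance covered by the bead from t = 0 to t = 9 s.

Distance (not displacement) is the total path length: add the absolute areas under v-t.
0–1 s: |4| × 1 = 4 cm
1–4 s: |-1| × 3 = 3 cm
4–6 s: |12| × 2 = 24 cm
6–9 s: |5| × 3 = 15 cm
Total distance = 46 cm

46 cm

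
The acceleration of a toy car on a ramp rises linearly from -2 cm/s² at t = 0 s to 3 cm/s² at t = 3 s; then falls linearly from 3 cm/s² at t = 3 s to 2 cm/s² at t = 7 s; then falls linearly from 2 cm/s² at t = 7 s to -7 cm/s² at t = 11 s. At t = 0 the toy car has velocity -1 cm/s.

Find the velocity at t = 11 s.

0.5 cm/s

Δv equals the area under the a-t graph; then v = v₀ + Δv.
0–3 s: ½(-2 + 3)(3) = 1.5 cm/s
3–7 s: ½(3 + 2)(4) = 10 cm/s
7–11 s: ½(2 + -7)(4) = -10 cm/s
Δv = 1.5 cm/s, so v(11) = -1 + (1.5) = 0.5 cm/s.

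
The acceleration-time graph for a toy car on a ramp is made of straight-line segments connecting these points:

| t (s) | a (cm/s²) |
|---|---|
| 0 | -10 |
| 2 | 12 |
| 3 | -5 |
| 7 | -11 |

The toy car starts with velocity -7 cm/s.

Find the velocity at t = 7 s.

Δv equals the area under the a-t graph; then v = v₀ + Δv.
0–2 s: ½(-10 + 12)(2) = 2 cm/s
2–3 s: ½(12 + -5)(1) = 3.5 cm/s
3–7 s: ½(-5 + -11)(4) = -32 cm/s
Δv = -26.5 cm/s, so v(7) = -7 + (-26.5) = -33.5 cm/s.

-33.5 cm/s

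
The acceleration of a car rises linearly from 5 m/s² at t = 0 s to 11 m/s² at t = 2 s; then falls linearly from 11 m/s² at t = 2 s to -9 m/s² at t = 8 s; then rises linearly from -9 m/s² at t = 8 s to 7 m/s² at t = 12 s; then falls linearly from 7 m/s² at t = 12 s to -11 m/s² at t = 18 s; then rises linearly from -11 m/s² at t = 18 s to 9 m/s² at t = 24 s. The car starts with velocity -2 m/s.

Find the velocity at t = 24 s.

-2 m/s

Δv equals the area under the a-t graph; then v = v₀ + Δv.
0–2 s: ½(5 + 11)(2) = 16 m/s
2–8 s: ½(11 + -9)(6) = 6 m/s
8–12 s: ½(-9 + 7)(4) = -4 m/s
12–18 s: ½(7 + -11)(6) = -12 m/s
18–24 s: ½(-11 + 9)(6) = -6 m/s
Δv = 0 m/s, so v(24) = -2 + (0) = -2 m/s.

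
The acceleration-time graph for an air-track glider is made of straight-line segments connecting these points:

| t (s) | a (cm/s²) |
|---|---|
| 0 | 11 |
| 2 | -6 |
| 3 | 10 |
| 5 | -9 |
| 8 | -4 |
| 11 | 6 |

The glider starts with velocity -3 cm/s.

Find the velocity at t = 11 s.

-11.5 cm/s

Δv equals the area under the a-t graph; then v = v₀ + Δv.
0–2 s: ½(11 + -6)(2) = 5 cm/s
2–3 s: ½(-6 + 10)(1) = 2 cm/s
3–5 s: ½(10 + -9)(2) = 1 cm/s
5–8 s: ½(-9 + -4)(3) = -19.5 cm/s
8–11 s: ½(-4 + 6)(3) = 3 cm/s
Δv = -8.5 cm/s, so v(11) = -3 + (-8.5) = -11.5 cm/s.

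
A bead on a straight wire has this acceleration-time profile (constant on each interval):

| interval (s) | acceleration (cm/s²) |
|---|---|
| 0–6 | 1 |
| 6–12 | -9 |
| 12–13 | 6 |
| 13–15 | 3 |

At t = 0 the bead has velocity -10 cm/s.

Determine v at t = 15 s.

-46 cm/s

Δv equals the area under the a-t graph; then v = v₀ + Δv.
0–6 s: 1 × 6 = 6 cm/s
6–12 s: -9 × 6 = -54 cm/s
12–13 s: 6 × 1 = 6 cm/s
13–15 s: 3 × 2 = 6 cm/s
Δv = -36 cm/s, so v(15) = -10 + (-36) = -46 cm/s.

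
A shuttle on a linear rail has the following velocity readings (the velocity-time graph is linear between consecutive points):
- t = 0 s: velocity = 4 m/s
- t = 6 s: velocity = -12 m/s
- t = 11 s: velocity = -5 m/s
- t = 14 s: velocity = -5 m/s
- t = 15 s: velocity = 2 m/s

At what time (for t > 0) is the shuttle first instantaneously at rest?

v changes sign on 0–6 s (from 4 to -12); the graph is linear there, so v = 0 at t = 0 + (-4)·(6 − 0)/(-12 − 4) = 1.5 s.

t = 1.5 s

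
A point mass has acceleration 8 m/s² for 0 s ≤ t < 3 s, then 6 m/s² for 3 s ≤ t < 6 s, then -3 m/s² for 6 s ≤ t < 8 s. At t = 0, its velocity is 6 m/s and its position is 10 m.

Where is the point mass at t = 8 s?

271 m

On each constant-a segment, Δv = aΔt and Δx = v₀Δt + ½aΔt²; chain segment to segment.
0–3 s: v starts 6 m/s; Δx = 6·3 + ½·8·3² = 54 m; v ends 30 m/s.
3–6 s: v starts 30 m/s; Δx = 30·3 + ½·6·3² = 117 m; v ends 48 m/s.
6–8 s: v starts 48 m/s; Δx = 48·2 + ½·-3·2² = 90 m; v ends 42 m/s.
x(8) = 10 + Σ Δx = 271 m.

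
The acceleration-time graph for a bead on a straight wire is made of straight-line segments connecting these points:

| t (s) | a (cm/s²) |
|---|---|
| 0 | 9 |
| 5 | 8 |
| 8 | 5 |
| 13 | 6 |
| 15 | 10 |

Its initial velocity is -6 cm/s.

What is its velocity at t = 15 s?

Δv equals the area under the a-t graph; then v = v₀ + Δv.
0–5 s: ½(9 + 8)(5) = 42.5 cm/s
5–8 s: ½(8 + 5)(3) = 19.5 cm/s
8–13 s: ½(5 + 6)(5) = 27.5 cm/s
13–15 s: ½(6 + 10)(2) = 16 cm/s
Δv = 105.5 cm/s, so v(15) = -6 + (105.5) = 99.5 cm/s.

99.5 cm/s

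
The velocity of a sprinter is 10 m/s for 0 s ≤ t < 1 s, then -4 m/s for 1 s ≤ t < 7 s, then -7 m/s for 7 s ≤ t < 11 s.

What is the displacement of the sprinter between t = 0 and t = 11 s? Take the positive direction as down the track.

Displacement is the signed area under the v-t curve.
0–1 s: 10 × 1 = 10 m
1–7 s: -4 × 6 = -24 m
7–11 s: -7 × 4 = -28 m
Net displacement = -42 m

-42 m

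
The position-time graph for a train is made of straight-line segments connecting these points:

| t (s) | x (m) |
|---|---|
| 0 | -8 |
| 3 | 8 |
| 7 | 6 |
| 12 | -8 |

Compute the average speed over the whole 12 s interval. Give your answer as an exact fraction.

Average speed = (total path length)/(elapsed time); on a piecewise-linear x-t graph the path length is Σ|Δx|.
0–3 s: |Δx| = |8 − -8| = 16 m
3–7 s: |Δx| = |6 − 8| = 2 m
7–12 s: |Δx| = |-8 − 6| = 14 m
Total path = 32 m; average speed = 32/12 = 8/3 m/s.

8/3 m/s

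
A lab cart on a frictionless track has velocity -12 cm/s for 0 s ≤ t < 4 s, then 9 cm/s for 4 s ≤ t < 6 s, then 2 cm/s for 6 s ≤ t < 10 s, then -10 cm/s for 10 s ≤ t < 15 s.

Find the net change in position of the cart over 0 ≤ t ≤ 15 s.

Displacement is the signed area under the v-t curve.
0–4 s: -12 × 4 = -48 cm
4–6 s: 9 × 2 = 18 cm
6–10 s: 2 × 4 = 8 cm
10–15 s: -10 × 5 = -50 cm
Net displacement = -72 cm

-72 cm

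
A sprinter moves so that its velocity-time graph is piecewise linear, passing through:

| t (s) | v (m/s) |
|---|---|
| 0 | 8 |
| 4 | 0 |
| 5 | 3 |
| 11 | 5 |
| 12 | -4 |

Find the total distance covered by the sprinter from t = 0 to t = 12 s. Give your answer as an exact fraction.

Distance (not displacement) is the total path length: add the absolute areas under v-t.
0–4 s: |½(8 + 0)(4)| = 16 m
4–5 s: |½(0 + 3)(1)| = 1.5 m
5–11 s: |½(3 + 5)(6)| = 24 m
11–12 s: v = 0 at t = 104/9 s; triangle areas 25/18 + 8/9 = 41/18 m
Total distance = 394/9 m

394/9 m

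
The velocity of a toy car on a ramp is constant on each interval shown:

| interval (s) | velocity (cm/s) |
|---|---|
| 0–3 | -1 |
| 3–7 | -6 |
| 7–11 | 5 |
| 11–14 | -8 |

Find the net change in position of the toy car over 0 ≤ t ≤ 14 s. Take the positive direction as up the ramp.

-31 cm

Net displacement equals the area under the velocity-time graph (areas below the axis count negative).
0–3 s: -1 × 3 = -3 cm
3–7 s: -6 × 4 = -24 cm
7–11 s: 5 × 4 = 20 cm
11–14 s: -8 × 3 = -24 cm
Net displacement = -31 cm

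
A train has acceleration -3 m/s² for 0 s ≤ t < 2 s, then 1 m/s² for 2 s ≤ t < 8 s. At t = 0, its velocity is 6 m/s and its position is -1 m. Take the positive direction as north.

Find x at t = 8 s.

On each constant-a segment, Δv = aΔt and Δx = v₀Δt + ½aΔt²; chain segment to segment.
0–2 s: v starts 6 m/s; Δx = 6·2 + ½·-3·2² = 6 m; v ends 0 m/s.
2–8 s: v starts 0 m/s; Δx = 0·6 + ½·1·6² = 18 m; v ends 6 m/s.
x(8) = -1 + Σ Δx = 23 m.

23 m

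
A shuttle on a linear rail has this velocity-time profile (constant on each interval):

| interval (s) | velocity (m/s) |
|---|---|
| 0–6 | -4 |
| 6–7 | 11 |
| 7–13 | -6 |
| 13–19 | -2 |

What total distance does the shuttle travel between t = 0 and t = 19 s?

Distance (not displacement) is the total path length: add the absolute areas under v-t.
0–6 s: |-4| × 6 = 24 m
6–7 s: |11| × 1 = 11 m
7–13 s: |-6| × 6 = 36 m
13–19 s: |-2| × 6 = 12 m
Total distance = 83 m

83 m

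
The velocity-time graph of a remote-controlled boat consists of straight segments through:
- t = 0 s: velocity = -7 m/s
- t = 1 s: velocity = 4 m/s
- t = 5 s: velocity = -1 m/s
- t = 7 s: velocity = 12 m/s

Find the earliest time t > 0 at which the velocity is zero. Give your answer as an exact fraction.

t = 7/11 s

v changes sign on 0–1 s (from -7 to 4); the graph is linear there, so v = 0 at t = 0 + (7)·(1 − 0)/(4 − -7) = 7/11 s.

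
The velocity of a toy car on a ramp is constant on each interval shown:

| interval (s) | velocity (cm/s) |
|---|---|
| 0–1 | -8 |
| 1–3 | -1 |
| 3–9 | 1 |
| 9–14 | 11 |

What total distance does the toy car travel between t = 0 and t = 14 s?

71 cm

Total distance travelled is ∫|v| dt — sum the magnitudes of each area piece.
0–1 s: |-8| × 1 = 8 cm
1–3 s: |-1| × 2 = 2 cm
3–9 s: |1| × 6 = 6 cm
9–14 s: |11| × 5 = 55 cm
Total distance = 71 cm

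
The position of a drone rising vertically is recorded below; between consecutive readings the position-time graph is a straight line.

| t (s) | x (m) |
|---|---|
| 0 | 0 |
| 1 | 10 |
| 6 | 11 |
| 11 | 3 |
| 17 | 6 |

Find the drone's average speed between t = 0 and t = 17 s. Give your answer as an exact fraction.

Average speed = (total path length)/(elapsed time); on a piecewise-linear x-t graph the path length is Σ|Δx|.
0–1 s: |Δx| = |10 − 0| = 10 m
1–6 s: |Δx| = |11 − 10| = 1 m
6–11 s: |Δx| = |3 − 11| = 8 m
11–17 s: |Δx| = |6 − 3| = 3 m
Total path = 22 m; average speed = 22/17 = 22/17 m/s.

22/17 m/s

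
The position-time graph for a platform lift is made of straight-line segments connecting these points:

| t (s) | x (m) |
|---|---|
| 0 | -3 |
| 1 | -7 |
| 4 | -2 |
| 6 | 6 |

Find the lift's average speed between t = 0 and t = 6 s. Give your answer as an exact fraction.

17/6 m/s

Average speed = (total path length)/(elapsed time); on a piecewise-linear x-t graph the path length is Σ|Δx|.
0–1 s: |Δx| = |-7 − -3| = 4 m
1–4 s: |Δx| = |-2 − -7| = 5 m
4–6 s: |Δx| = |6 − -2| = 8 m
Total path = 17 m; average speed = 17/6 = 17/6 m/s.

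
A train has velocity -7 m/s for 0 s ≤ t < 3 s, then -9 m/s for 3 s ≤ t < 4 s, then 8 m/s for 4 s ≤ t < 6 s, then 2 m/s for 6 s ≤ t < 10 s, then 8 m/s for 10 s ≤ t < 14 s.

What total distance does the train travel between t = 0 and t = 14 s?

Total distance travelled is ∫|v| dt — sum the magnitudes of each area piece.
0–3 s: |-7| × 3 = 21 m
3–4 s: |-9| × 1 = 9 m
4–6 s: |8| × 2 = 16 m
6–10 s: |2| × 4 = 8 m
10–14 s: |8| × 4 = 32 m
Total distance = 86 m

86 m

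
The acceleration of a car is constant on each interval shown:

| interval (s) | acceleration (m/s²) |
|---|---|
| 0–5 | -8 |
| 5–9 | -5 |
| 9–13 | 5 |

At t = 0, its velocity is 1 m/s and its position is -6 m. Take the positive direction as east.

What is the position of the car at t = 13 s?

On each constant-a segment, Δv = aΔt and Δx = v₀Δt + ½aΔt²; chain segment to segment.
0–5 s: v starts 1 m/s; Δx = 1·5 + ½·-8·5² = -95 m; v ends -39 m/s.
5–9 s: v starts -39 m/s; Δx = -39·4 + ½·-5·4² = -196 m; v ends -59 m/s.
9–13 s: v starts -59 m/s; Δx = -59·4 + ½·5·4² = -196 m; v ends -39 m/s.
x(13) = -6 + Σ Δx = -493 m.

-493 m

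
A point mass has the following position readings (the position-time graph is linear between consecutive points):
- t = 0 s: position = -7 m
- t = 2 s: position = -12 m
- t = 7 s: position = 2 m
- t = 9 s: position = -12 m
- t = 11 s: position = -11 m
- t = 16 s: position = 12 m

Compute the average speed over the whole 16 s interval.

Average speed = (total path length)/(elapsed time); on a piecewise-linear x-t graph the path length is Σ|Δx|.
0–2 s: |Δx| = |-12 − -7| = 5 m
2–7 s: |Δx| = |2 − -12| = 14 m
7–9 s: |Δx| = |-12 − 2| = 14 m
9–11 s: |Δx| = |-11 − -12| = 1 m
11–16 s: |Δx| = |12 − -11| = 23 m
Total path = 57 m; average speed = 57/16 = 3.5625 m/s.

3.5625 m/s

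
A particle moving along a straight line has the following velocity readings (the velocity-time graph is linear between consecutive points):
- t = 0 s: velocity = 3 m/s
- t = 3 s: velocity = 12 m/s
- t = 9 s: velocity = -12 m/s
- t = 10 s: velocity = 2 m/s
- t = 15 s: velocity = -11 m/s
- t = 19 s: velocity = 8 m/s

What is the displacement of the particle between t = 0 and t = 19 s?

-11 m

Displacement is the signed area under the v-t curve.
0–3 s: ½(3 + 12)(3) = 22.5 m
3–9 s: ½(12 + -12)(6) = 0 m
9–10 s: ½(-12 + 2)(1) = -5 m
10–15 s: ½(2 + -11)(5) = -22.5 m
15–19 s: ½(-11 + 8)(4) = -6 m
Net displacement = -11 m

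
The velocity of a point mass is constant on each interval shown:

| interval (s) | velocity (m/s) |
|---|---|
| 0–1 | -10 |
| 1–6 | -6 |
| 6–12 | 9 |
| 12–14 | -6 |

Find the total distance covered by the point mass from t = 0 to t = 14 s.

Total distance travelled is ∫|v| dt — sum the magnitudes of each area piece.
0–1 s: |-10| × 1 = 10 m
1–6 s: |-6| × 5 = 30 m
6–12 s: |9| × 6 = 54 m
12–14 s: |-6| × 2 = 12 m
Total distance = 106 m

106 m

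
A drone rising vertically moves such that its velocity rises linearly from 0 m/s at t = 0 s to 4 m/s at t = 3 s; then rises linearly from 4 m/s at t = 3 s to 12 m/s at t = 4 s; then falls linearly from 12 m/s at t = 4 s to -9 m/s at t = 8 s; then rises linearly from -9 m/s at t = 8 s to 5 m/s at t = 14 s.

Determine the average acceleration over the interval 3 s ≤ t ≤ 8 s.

Average acceleration = Δv/Δt = (-9 − 4)/(8 − 3) = -2.6 m/s².

-2.6 m/s²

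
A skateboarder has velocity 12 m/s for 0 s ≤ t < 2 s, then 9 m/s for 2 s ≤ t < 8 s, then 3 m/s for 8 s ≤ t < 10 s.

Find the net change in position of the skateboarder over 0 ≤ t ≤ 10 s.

84 m

Displacement is the signed area under the v-t curve.
0–2 s: 12 × 2 = 24 m
2–8 s: 9 × 6 = 54 m
8–10 s: 3 × 2 = 6 m
Net displacement = 84 m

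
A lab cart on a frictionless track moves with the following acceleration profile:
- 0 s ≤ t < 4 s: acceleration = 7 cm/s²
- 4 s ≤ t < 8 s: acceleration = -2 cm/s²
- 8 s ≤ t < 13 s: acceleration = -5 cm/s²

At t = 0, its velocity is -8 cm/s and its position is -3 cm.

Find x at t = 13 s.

82.5 cm

On each constant-a segment, Δv = aΔt and Δx = v₀Δt + ½aΔt²; chain segment to segment.
0–4 s: v starts -8 cm/s; Δx = -8·4 + ½·7·4² = 24 cm; v ends 20 cm/s.
4–8 s: v starts 20 cm/s; Δx = 20·4 + ½·-2·4² = 64 cm; v ends 12 cm/s.
8–13 s: v starts 12 cm/s; Δx = 12·5 + ½·-5·5² = -2.5 cm; v ends -13 cm/s.
x(13) = -3 + Σ Δx = 82.5 cm.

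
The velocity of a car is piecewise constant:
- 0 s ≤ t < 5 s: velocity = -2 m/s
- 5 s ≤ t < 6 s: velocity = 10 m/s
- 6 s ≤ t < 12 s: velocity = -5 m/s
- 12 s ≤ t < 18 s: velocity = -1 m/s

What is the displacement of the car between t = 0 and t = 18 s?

Net displacement equals the area under the velocity-time graph (areas below the axis count negative).
0–5 s: -2 × 5 = -10 m
5–6 s: 10 × 1 = 10 m
6–12 s: -5 × 6 = -30 m
12–18 s: -1 × 6 = -6 m
Net displacement = -36 m

-36 m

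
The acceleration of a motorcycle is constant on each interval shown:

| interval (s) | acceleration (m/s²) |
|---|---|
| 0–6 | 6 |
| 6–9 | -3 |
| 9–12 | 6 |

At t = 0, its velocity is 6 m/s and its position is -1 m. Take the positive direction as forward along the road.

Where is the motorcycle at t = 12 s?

381.5 m

On each constant-a segment, Δv = aΔt and Δx = v₀Δt + ½aΔt²; chain segment to segment.
0–6 s: v starts 6 m/s; Δx = 6·6 + ½·6·6² = 144 m; v ends 42 m/s.
6–9 s: v starts 42 m/s; Δx = 42·3 + ½·-3·3² = 112.5 m; v ends 33 m/s.
9–12 s: v starts 33 m/s; Δx = 33·3 + ½·6·3² = 126 m; v ends 51 m/s.
x(12) = -1 + Σ Δx = 381.5 m.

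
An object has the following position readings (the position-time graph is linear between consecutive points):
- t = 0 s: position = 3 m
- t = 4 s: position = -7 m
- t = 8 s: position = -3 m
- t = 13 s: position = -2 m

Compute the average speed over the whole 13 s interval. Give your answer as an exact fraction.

15/13 m/s

Average speed = (total path length)/(elapsed time); on a piecewise-linear x-t graph the path length is Σ|Δx|.
0–4 s: |Δx| = |-7 − 3| = 10 m
4–8 s: |Δx| = |-3 − -7| = 4 m
8–13 s: |Δx| = |-2 − -3| = 1 m
Total path = 15 m; average speed = 15/13 = 15/13 m/s.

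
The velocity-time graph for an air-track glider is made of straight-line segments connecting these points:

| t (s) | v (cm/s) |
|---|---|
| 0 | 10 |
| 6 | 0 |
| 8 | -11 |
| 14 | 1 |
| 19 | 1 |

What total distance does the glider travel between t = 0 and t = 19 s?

76.5 cm

Distance (not displacement) is the total path length: add the absolute areas under v-t.
0–6 s: |½(10 + 0)(6)| = 30 cm
6–8 s: |½(0 + -11)(2)| = 11 cm
8–14 s: v = 0 at t = 13.5 s; triangle areas 30.25 + 0.25 = 30.5 cm
14–19 s: |1| × 5 = 5 cm
Total distance = 76.5 cm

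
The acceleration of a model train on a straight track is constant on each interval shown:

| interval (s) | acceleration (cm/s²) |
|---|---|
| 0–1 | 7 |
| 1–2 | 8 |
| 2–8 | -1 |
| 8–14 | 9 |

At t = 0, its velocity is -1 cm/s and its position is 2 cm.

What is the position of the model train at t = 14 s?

On each constant-a segment, Δv = aΔt and Δx = v₀Δt + ½aΔt²; chain segment to segment.
0–1 s: v starts -1 cm/s; Δx = -1·1 + ½·7·1² = 2.5 cm; v ends 6 cm/s.
1–2 s: v starts 6 cm/s; Δx = 6·1 + ½·8·1² = 10 cm; v ends 14 cm/s.
2–8 s: v starts 14 cm/s; Δx = 14·6 + ½·-1·6² = 66 cm; v ends 8 cm/s.
8–14 s: v starts 8 cm/s; Δx = 8·6 + ½·9·6² = 210 cm; v ends 62 cm/s.
x(14) = 2 + Σ Δx = 290.5 cm.

290.5 cm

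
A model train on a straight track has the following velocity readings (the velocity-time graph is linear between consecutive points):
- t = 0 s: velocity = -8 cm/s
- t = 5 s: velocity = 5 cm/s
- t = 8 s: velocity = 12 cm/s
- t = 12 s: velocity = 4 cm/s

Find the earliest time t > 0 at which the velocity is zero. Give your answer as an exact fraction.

t = 40/13 s

v changes sign on 0–5 s (from -8 to 5); the graph is linear there, so v = 0 at t = 0 + (8)·(5 − 0)/(5 − -8) = 40/13 s.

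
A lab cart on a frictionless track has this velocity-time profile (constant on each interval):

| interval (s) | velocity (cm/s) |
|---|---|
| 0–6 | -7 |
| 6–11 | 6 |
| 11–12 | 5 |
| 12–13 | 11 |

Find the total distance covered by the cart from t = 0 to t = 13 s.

Total distance travelled is ∫|v| dt — sum the magnitudes of each area piece.
0–6 s: |-7| × 6 = 42 cm
6–11 s: |6| × 5 = 30 cm
11–12 s: |5| × 1 = 5 cm
12–13 s: |11| × 1 = 11 cm
Total distance = 88 cm

88 cm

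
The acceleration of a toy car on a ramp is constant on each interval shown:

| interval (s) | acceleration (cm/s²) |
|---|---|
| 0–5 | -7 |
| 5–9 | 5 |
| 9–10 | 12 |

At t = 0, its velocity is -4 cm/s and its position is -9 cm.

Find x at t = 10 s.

On each constant-a segment, Δv = aΔt and Δx = v₀Δt + ½aΔt²; chain segment to segment.
0–5 s: v starts -4 cm/s; Δx = -4·5 + ½·-7·5² = -107.5 cm; v ends -39 cm/s.
5–9 s: v starts -39 cm/s; Δx = -39·4 + ½·5·4² = -116 cm; v ends -19 cm/s.
9–10 s: v starts -19 cm/s; Δx = -19·1 + ½·12·1² = -13 cm; v ends -7 cm/s.
x(10) = -9 + Σ Δx = -245.5 cm.

-245.5 cm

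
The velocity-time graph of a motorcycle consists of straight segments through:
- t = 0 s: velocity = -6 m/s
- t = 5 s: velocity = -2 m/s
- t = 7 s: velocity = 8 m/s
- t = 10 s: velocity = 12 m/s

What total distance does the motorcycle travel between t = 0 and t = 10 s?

56.8 m

Total distance travelled is ∫|v| dt — sum the magnitudes of each area piece.
0–5 s: |½(-6 + -2)(5)| = 20 m
5–7 s: v = 0 at t = 5.4 s; triangle areas 0.4 + 6.4 = 6.8 m
7–10 s: |½(8 + 12)(3)| = 30 m
Total distance = 56.8 m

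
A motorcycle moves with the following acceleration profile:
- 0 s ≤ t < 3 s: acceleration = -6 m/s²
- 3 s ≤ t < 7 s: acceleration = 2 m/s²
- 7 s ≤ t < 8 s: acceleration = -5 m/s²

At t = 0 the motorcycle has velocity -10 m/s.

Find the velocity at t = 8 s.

-25 m/s

Δv equals the area under the a-t graph; then v = v₀ + Δv.
0–3 s: -6 × 3 = -18 m/s
3–7 s: 2 × 4 = 8 m/s
7–8 s: -5 × 1 = -5 m/s
Δv = -15 m/s, so v(8) = -10 + (-15) = -25 m/s.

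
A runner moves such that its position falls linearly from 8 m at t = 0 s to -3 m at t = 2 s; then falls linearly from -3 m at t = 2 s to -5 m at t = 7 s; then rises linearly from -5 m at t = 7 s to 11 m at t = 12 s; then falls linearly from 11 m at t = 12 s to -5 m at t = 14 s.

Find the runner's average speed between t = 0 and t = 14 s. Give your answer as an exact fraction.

Average speed = (total path length)/(elapsed time); on a piecewise-linear x-t graph the path length is Σ|Δx|.
0–2 s: |Δx| = |-3 − 8| = 11 m
2–7 s: |Δx| = |-5 − -3| = 2 m
7–12 s: |Δx| = |11 − -5| = 16 m
12–14 s: |Δx| = |-5 − 11| = 16 m
Total path = 45 m; average speed = 45/14 = 45/14 m/s.

45/14 m/s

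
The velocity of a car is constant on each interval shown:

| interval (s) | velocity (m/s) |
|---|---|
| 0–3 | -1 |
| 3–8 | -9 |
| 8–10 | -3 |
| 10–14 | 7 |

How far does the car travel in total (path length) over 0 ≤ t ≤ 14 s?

82 m

Distance (not displacement) is the total path length: add the absolute areas under v-t.
0–3 s: |-1| × 3 = 3 m
3–8 s: |-9| × 5 = 45 m
8–10 s: |-3| × 2 = 6 m
10–14 s: |7| × 4 = 28 m
Total distance = 82 m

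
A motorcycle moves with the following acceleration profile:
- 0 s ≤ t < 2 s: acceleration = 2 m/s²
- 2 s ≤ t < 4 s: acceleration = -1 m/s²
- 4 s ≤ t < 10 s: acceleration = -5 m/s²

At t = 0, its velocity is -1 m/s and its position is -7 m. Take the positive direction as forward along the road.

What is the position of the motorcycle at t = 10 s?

-85 m

On each constant-a segment, Δv = aΔt and Δx = v₀Δt + ½aΔt²; chain segment to segment.
0–2 s: v starts -1 m/s; Δx = -1·2 + ½·2·2² = 2 m; v ends 3 m/s.
2–4 s: v starts 3 m/s; Δx = 3·2 + ½·-1·2² = 4 m; v ends 1 m/s.
4–10 s: v starts 1 m/s; Δx = 1·6 + ½·-5·6² = -84 m; v ends -29 m/s.
x(10) = -7 + Σ Δx = -85 m.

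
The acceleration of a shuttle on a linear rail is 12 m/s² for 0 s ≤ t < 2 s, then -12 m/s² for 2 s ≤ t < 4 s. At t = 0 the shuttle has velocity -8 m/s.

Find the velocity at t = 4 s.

-8 m/s

Δv equals the area under the a-t graph; then v = v₀ + Δv.
0–2 s: 12 × 2 = 24 m/s
2–4 s: -12 × 2 = -24 m/s
Δv = 0 m/s, so v(4) = -8 + (0) = -8 m/s.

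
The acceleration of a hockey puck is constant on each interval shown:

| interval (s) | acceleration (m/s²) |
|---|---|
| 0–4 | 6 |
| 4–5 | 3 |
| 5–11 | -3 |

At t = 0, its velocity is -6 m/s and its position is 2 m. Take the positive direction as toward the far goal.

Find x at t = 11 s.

On each constant-a segment, Δv = aΔt and Δx = v₀Δt + ½aΔt²; chain segment to segment.
0–4 s: v starts -6 m/s; Δx = -6·4 + ½·6·4² = 24 m; v ends 18 m/s.
4–5 s: v starts 18 m/s; Δx = 18·1 + ½·3·1² = 19.5 m; v ends 21 m/s.
5–11 s: v starts 21 m/s; Δx = 21·6 + ½·-3·6² = 72 m; v ends 3 m/s.
x(11) = 2 + Σ Δx = 117.5 m.

117.5 m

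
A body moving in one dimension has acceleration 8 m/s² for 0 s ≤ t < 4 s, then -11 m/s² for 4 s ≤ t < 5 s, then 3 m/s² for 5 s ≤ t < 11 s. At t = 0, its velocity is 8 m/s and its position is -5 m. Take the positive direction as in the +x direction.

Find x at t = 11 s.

On each constant-a segment, Δv = aΔt and Δx = v₀Δt + ½aΔt²; chain segment to segment.
0–4 s: v starts 8 m/s; Δx = 8·4 + ½·8·4² = 96 m; v ends 40 m/s.
4–5 s: v starts 40 m/s; Δx = 40·1 + ½·-11·1² = 34.5 m; v ends 29 m/s.
5–11 s: v starts 29 m/s; Δx = 29·6 + ½·3·6² = 228 m; v ends 47 m/s.
x(11) = -5 + Σ Δx = 353.5 m.

353.5 m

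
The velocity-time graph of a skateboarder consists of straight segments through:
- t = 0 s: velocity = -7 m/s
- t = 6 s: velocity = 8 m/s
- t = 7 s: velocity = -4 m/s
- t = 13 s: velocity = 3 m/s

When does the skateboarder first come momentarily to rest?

v changes sign on 0–6 s (from -7 to 8); the graph is linear there, so v = 0 at t = 0 + (7)·(6 − 0)/(8 − -7) = 2.8 s.

t = 2.8 s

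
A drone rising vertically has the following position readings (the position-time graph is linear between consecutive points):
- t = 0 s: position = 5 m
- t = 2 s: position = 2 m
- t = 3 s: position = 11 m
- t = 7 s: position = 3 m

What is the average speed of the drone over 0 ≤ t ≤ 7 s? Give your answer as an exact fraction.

Average speed = (total path length)/(elapsed time); on a piecewise-linear x-t graph the path length is Σ|Δx|.
0–2 s: |Δx| = |2 − 5| = 3 m
2–3 s: |Δx| = |11 − 2| = 9 m
3–7 s: |Δx| = |3 − 11| = 8 m
Total path = 20 m; average speed = 20/7 = 20/7 m/s.

20/7 m/s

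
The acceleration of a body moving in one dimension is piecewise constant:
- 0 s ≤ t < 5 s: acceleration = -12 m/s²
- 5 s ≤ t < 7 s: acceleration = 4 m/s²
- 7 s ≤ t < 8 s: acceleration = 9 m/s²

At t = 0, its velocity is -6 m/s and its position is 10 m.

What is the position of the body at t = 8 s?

-347.5 m

On each constant-a segment, Δv = aΔt and Δx = v₀Δt + ½aΔt²; chain segment to segment.
0–5 s: v starts -6 m/s; Δx = -6·5 + ½·-12·5² = -180 m; v ends -66 m/s.
5–7 s: v starts -66 m/s; Δx = -66·2 + ½·4·2² = -124 m; v ends -58 m/s.
7–8 s: v starts -58 m/s; Δx = -58·1 + ½·9·1² = -53.5 m; v ends -49 m/s.
x(8) = 10 + Σ Δx = -347.5 m.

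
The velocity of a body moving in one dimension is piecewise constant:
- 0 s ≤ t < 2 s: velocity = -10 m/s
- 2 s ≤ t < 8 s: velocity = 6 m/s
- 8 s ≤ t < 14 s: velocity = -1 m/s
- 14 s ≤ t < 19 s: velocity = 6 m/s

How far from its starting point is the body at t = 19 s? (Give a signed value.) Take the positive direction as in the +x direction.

Displacement is the signed area under the v-t curve.
0–2 s: -10 × 2 = -20 m
2–8 s: 6 × 6 = 36 m
8–14 s: -1 × 6 = -6 m
14–19 s: 6 × 5 = 30 m
Net displacement = 40 m

40 m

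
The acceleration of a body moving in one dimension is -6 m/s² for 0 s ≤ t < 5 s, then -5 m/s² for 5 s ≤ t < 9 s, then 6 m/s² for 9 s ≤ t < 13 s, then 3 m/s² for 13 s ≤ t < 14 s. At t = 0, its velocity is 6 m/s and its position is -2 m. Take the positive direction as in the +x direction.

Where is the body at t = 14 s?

On each constant-a segment, Δv = aΔt and Δx = v₀Δt + ½aΔt²; chain segment to segment.
0–5 s: v starts 6 m/s; Δx = 6·5 + ½·-6·5² = -45 m; v ends -24 m/s.
5–9 s: v starts -24 m/s; Δx = -24·4 + ½·-5·4² = -136 m; v ends -44 m/s.
9–13 s: v starts -44 m/s; Δx = -44·4 + ½·6·4² = -128 m; v ends -20 m/s.
13–14 s: v starts -20 m/s; Δx = -20·1 + ½·3·1² = -18.5 m; v ends -17 m/s.
x(14) = -2 + Σ Δx = -329.5 m.

-329.5 m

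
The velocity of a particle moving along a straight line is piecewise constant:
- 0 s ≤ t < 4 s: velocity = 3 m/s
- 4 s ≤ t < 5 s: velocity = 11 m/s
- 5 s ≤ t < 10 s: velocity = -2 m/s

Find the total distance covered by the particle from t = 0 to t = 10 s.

33 m

Total distance travelled is ∫|v| dt — sum the magnitudes of each area piece.
0–4 s: |3| × 4 = 12 m
4–5 s: |11| × 1 = 11 m
5–10 s: |-2| × 5 = 10 m
Total distance = 33 m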